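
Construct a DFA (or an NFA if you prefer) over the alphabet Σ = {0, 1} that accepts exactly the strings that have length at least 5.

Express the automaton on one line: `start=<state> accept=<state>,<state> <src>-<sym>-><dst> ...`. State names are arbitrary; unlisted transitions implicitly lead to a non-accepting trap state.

start=s0 accept=s5,s6 s0-0->s1 s0-1->s1 s1-0->s2 s1-1->s2 s2-0->s3 s2-1->s3 s3-0->s4 s3-1->s4 s4-0->s5 s4-1->s5 s5-0->s6 s5-1->s6 s6-0->s6 s6-1->s6

Count input length up to 6: every symbol moves from s0 toward s6, which means 'more than 5' and absorbs. Accept from {s5, s6}.
        0   1  
>  s0   s1  s1 
   s1   s2  s2 
   s2   s3  s3 
   s3   s4  s4 
   s4   s5  s5 
 * s5   s6  s6 
 * s6   s6  s6 
(> = start, * = accepting)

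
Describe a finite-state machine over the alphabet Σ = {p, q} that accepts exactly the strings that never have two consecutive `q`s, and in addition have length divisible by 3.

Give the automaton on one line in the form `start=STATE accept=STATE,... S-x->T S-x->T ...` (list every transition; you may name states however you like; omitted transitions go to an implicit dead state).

Run two small machines in parallel and take their product. The first has 3 states tracking partial matches of the forbidden pattern `qq`; the second has 3 states tracking the input length modulo 3. A product state is a pair (one from each), accepting exactly when both do.
       p  q 
>* A   B  C 
   B   D  E 
   C   D  F 
   D   A  G 
   E   A  H 
   F   H  H 
 * G   B  I 
   H   I  I 
   I   F  F 
(> = start, * = accepting)

start=A accept=A,G A-p->B A-q->C B-p->D B-q->E C-p->D C-q->F D-p->A D-q->G E-p->A E-q->H F-p->H F-q->H G-p->B G-q->I H-p->I H-q->I I-p->F I-q->F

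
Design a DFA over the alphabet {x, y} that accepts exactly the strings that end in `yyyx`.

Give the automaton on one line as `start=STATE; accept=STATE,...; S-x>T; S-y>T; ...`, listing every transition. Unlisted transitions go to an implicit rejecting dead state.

Let each state record the length of the longest suffix of the input read so far that is also a prefix of `yyyx`. S1 means the last symbol is `y`; S2 means the last 2 symbols are `yy`; S3 means the last 3 symbols are `yyy`; S4 means the last 4 symbols are `yyyx`. Accept only at S4, where the string currently ends in `yyyx`.
        x   y  
>  S0   S0  S1 
   S1   S0  S2 
   S2   S0  S3 
   S3   S4  S3 
 * S4   S0  S1 
(> = start, * = accepting)

start=S0; accept=S4; S0-x>S0; S0-y>S1; S1-x>S0; S1-y>S2; S2-x>S0; S2-y>S3; S3-x>S4; S3-y>S3; S4-x>S0; S4-y>S1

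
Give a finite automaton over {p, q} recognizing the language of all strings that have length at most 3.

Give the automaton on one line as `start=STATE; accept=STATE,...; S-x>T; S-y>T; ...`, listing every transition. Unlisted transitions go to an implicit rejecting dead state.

We only need to distinguish lengths 0, 1, …, 3, and '>3'. Chain S0 → S1 → S2 → S3 → S4 on every symbol, with S4 looping. Accepting states: {S0, S1, S2, S3}.
A 5-state machine:
        p   q  
>* S0   S1  S1 
 * S1   S2  S2 
 * S2   S3  S3 
 * S3   S4  S4 
   S4   S4  S4 
(> = start, * = accepting)

start=S0; accept=S0,S1,S2,S3; S0-p>S1; S0-q>S1; S1-p>S2; S1-q>S2; S2-p>S3; S2-q>S3; S3-p>S4; S3-q>S4; S4-p>S4; S4-q>S4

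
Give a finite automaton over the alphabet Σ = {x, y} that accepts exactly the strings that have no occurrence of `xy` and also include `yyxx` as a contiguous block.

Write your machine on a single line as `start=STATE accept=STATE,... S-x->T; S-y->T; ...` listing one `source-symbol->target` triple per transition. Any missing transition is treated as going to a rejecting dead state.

Run two small machines in parallel and take their product. One (3 states) tracks partial matches of the forbidden pattern `xy`; the other (5 states) tracks whether and how much of `yyxx` has been seen. Each combined state is a pair, one component from each; accept when both components accept. Equivalent product states are then merged.
A 6-state machine:
        x   y  
>  s0   s1  s2 
   s1   s1  s1 
   s2   s1  s3 
   s3   s4  s3 
   s4   s5  s1 
 * s5   s5  s1 
(> = start, * = accepting)

start=s0; accept=s5; s0-x->s1; s0-y->s2; s1-x->s1; s1-y->s1; s2-x->s1; s2-y->s3; s3-x->s4; s3-y->s3; s4-x->s5; s4-y->s1; s5-x->s5; s5-y->s1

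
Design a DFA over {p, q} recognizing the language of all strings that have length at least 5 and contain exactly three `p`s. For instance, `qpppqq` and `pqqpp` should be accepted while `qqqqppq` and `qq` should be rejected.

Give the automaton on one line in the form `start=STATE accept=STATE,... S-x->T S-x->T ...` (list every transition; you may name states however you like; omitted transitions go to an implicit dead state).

Build one automaton per condition and run them in lockstep. One (7 states) tracks the input length, saturating at 6; the other (5 states) tracks the count of `p`s, saturating at 4. Each combined state is a pair, one component from each; accept when both components accept. After merging equivalent states the machine shrinks.
13 states suffice.
          p    q  
>  S0     S1   S2 
   S1     S3   S4 
   S2     S4   S5 
   S3     S6   S7 
   S4     S7   S8 
   S5     S8   S5 
   S6     S9  S10 
   S7    S10  S11 
   S8    S11   S8 
   S9     S9   S9 
   S10    S9  S12 
   S11   S12  S11 
 * S12    S9  S12 
(> = start, * = accepting)

start=S0 accept=S12 S0-p->S1 S0-q->S2 S1-p->S3 S1-q->S4 S2-p->S4 S2-q->S5 S3-p->S6 S3-q->S7 S4-p->S7 S4-q->S8 S5-p->S8 S5-q->S5 S6-p->S9 S6-q->S10 S7-p->S10 S7-q->S11 S8-p->S11 S8-q->S8 S9-p->S9 S9-q->S9 S10-p->S9 S10-q->S12 S11-p->S12 S11-q->S11 S12-p->S9 S12-q->S12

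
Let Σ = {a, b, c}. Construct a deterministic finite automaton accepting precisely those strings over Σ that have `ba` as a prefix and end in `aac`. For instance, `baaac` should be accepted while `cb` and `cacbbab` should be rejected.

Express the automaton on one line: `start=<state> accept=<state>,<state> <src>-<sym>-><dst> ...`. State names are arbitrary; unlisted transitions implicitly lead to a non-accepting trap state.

Run two small machines in parallel and take their product. One (4 states) tracks whether the input so far still matches the prefix `ba`; the other (4 states) tracks how much of the suffix `aac` has currently been matched. Each combined state is a pair, one component from each; accept when both components accept. After merging equivalent states the machine shrinks.
With 7 states:
        a   b   c  
>  S0   S1  S2  S1 
   S1   S1  S1  S1 
   S2   S3  S1  S1 
   S3   S4  S5  S5 
   S4   S4  S5  S6 
   S5   S3  S5  S5 
 * S6   S3  S5  S5 
(> = start, * = accepting)

start=S0 accept=S6 S0-a->S1 S0-b->S2 S0-c->S1 S1-a->S1 S1-b->S1 S1-c->S1 S2-a->S3 S2-b->S1 S2-c->S1 S3-a->S4 S3-b->S5 S3-c->S5 S4-a->S4 S4-b->S5 S4-c->S6 S5-a->S3 S5-b->S5 S5-c->S5 S6-a->S3 S6-b->S5 S6-c->S5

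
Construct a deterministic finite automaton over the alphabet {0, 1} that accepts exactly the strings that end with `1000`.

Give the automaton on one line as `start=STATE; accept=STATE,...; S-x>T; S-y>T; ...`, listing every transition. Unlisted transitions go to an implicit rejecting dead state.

start=q0; accept=q4; q0-0>q0; q0-1>q1; q1-0>q2; q1-1>q1; q2-0>q3; q2-1>q1; q3-0>q4; q3-1>q1; q4-0>q0; q4-1>q1

Remember how much of `1000` the current input suffix matches. State q0 means no match yet; q1 means the last symbol is `1`; q2 means the last 2 symbols are `10`; q3 means the last 3 symbols are `100`; q4 means the last 4 symbols are `1000`. Only q4 accepts. On a mismatch, fall back to the longest proper suffix that is still a prefix of `1000`.
With 5 states:
        0   1  
>  q0   q0  q1 
   q1   q2  q1 
   q2   q3  q1 
   q3   q4  q1 
 * q4   q0  q1 
(> = start, * = accepting)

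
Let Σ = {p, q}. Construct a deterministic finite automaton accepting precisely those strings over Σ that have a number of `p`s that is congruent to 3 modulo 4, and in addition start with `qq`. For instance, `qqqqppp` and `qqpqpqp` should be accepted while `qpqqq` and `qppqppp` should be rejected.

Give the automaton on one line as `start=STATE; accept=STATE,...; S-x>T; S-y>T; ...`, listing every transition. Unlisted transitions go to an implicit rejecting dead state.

Build one automaton per condition and run them in lockstep. The first has 4 states tracking the count of `p`s modulo 4; the second has 4 states tracking whether the input so far still matches the prefix `qq`. A product state is a pair (one from each), accepting exactly when both do.
       p  q 
>  A   B  C 
   B   D  B 
   C   B  E 
   D   F  D 
   E   G  E 
   F   H  F 
   G   I  G 
   H   B  H 
   I   J  I 
 * J   E  J 
(> = start, * = accepting)

start=A; accept=J; A-p>B; A-q>C; B-p>D; B-q>B; C-p>B; C-q>E; D-p>F; D-q>D; E-p>G; E-q>E; F-p>H; F-q>F; G-p>I; G-q>G; H-p>B; H-q>H; I-p>J; I-q>I; J-p>E; J-q>J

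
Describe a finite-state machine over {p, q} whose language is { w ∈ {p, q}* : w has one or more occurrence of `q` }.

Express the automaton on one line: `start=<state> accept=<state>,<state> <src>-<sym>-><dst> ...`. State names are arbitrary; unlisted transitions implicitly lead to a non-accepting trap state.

Only the number of `q`s matters, and only up to 2. Make a chain A → B → C advanced by each `q` (with C absorbing); every other symbol self-loops. The accepting set is {B, C}.
With 3 states:
       p  q 
>  A   A  B 
 * B   B  C 
 * C   C  C 
(> = start, * = accepting)

start=A accept=B,C A-p->A A-q->B B-p->B B-q->C C-p->C C-q->C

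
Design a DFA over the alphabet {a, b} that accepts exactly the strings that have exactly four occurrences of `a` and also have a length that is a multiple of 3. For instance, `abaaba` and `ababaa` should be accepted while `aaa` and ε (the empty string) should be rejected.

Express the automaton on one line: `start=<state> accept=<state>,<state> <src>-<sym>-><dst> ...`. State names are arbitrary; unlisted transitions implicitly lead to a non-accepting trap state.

start=q0 accept=q15 q0-a->q1 q0-b->q2 q1-a->q3 q1-b->q4 q2-a->q4 q2-b->q5 q3-a->q6 q3-b->q7 q4-a->q7 q4-b->q8 q5-a->q8 q5-b->q0 q6-a->q9 q6-b->q10 q7-a->q10 q7-b->q11 q8-a->q11 q8-b->q1 q9-a->q12 q9-b->q13 q10-a->q13 q10-b->q14 q11-a->q14 q11-b->q3 q12-a->q12 q12-b->q12 q13-a->q12 q13-b->q15 q14-a->q15 q14-b->q6 q15-a->q12 q15-b->q9

Handle the two conditions separately and then intersect. One (6 states) tracks the count of `a`s, saturating at 5; the other (3 states) tracks the input length modulo 3. Each combined state is a pair, one component from each; accept when both components accept. After merging equivalent states the machine shrinks.
16 states suffice.
          a    b  
>  q0     q1   q2 
   q1     q3   q4 
   q2     q4   q5 
   q3     q6   q7 
   q4     q7   q8 
   q5     q8   q0 
   q6     q9  q10 
   q7    q10  q11 
   q8    q11   q1 
   q9    q12  q13 
   q10   q13  q14 
   q11   q14   q3 
   q12   q12  q12 
   q13   q12  q15 
   q14   q15   q6 
 * q15   q12   q9 
(> = start, * = accepting)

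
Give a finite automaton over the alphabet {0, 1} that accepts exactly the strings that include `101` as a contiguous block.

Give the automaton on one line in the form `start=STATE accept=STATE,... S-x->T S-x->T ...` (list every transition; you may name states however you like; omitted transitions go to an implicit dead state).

start=q0 accept=q3 q0-0->q0 q0-1->q1 q1-0->q2 q1-1->q1 q2-0->q0 q2-1->q3 q3-0->q3 q3-1->q3

Track how much of `101` has been matched so far: state q0 is no progress, q3 is the absorbing accept state reached once `101` has occurred. Intermediate states record partial matches; on a mismatch, fall back to the longest reusable overlap.
        0   1  
>  q0   q0  q1 
   q1   q2  q1 
   q2   q0  q3 
 * q3   q3  q3 
(> = start, * = accepting)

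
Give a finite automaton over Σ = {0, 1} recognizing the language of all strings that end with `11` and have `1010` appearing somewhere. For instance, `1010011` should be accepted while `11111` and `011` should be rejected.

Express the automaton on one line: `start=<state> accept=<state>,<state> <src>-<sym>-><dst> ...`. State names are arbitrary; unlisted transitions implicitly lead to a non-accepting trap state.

Build one automaton per condition and run them in lockstep. The first has 3 states tracking how much of the suffix `11` has currently been matched; the second has 5 states tracking whether and how much of `1010` has been seen. A product state is a pair (one from each), accepting exactly when both do. After merging equivalent states the machine shrinks.
With 7 states:
       0  1 
>  A   A  B 
   B   C  B 
   C   A  D 
   D   E  B 
   E   E  F 
   F   E  G 
 * G   E  G 
(> = start, * = accepting)

start=A accept=G A-0->A A-1->B B-0->C B-1->B C-0->A C-1->D D-0->E D-1->B E-0->E E-1->F F-0->E F-1->G G-0->E G-1->G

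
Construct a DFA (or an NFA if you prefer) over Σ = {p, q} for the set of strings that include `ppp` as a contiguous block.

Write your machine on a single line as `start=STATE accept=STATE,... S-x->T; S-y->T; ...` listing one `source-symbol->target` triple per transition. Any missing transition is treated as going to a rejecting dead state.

Track how much of `ppp` has been matched so far: state S0 is no progress, S3 is the absorbing accept state reached once `ppp` has occurred. Intermediate states record partial matches; on a mismatch, fall back to the longest reusable overlap.
4 states suffice.
        p   q  
>  S0   S1  S0 
   S1   S2  S0 
   S2   S3  S0 
 * S3   S3  S3 
(> = start, * = accepting)

start=S0; accept=S3; S0-p->S1; S0-q->S0; S1-p->S2; S1-q->S0; S2-p->S3; S2-q->S0; S3-p->S3; S3-q->S3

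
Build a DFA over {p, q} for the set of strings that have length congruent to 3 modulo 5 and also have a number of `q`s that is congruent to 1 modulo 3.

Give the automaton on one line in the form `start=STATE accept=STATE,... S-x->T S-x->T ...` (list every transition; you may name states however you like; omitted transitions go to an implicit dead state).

start=s0 accept=s7 s0-p->s1 s0-q->s2 s1-p->s3 s1-q->s4 s2-p->s4 s2-q->s5 s3-p->s6 s3-q->s7 s4-p->s7 s4-q->s8 s5-p->s8 s5-q->s6 s6-p->s9 s6-q->s10 s7-p->s10 s7-q->s11 s8-p->s11 s8-q->s9 s9-p->s0 s9-q->s12 s10-p->s12 s10-q->s13 s11-p->s13 s11-q->s0 s12-p->s2 s12-q->s14 s13-p->s14 s13-q->s1 s14-p->s5 s14-q->s3

Build one automaton per condition and run them in lockstep. One (5 states) tracks the input length modulo 5; the other (3 states) tracks the count of `q`s modulo 3. Each combined state is a pair, one component from each; accept when both components accept.
          p    q  
>  s0     s1   s2 
   s1     s3   s4 
   s2     s4   s5 
   s3     s6   s7 
   s4     s7   s8 
   s5     s8   s6 
   s6     s9  s10 
 * s7    s10  s11 
   s8    s11   s9 
   s9     s0  s12 
   s10   s12  s13 
   s11   s13   s0 
   s12    s2  s14 
   s13   s14   s1 
   s14    s5   s3 
(> = start, * = accepting)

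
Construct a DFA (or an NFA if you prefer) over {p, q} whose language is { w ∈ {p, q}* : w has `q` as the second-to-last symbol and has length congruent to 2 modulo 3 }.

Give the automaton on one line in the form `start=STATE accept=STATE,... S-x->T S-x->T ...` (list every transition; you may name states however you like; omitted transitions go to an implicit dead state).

Build one automaton per condition and run them in lockstep. The first has 7 states tracking the last 2 symbols read; the second has 3 states tracking the input length modulo 3. A product state is a pair (one from each), accepting exactly when both do.
15 states suffice.
       p  q 
>  A   B  C 
   B   D  E 
   C   F  G 
   D   H  I 
   E   J  K 
 * F   H  I 
 * G   J  K 
   H   L  M 
   I   N  O 
   J   L  M 
   K   N  O 
   L   D  E 
   M   F  G 
   N   D  E 
   O   F  G 
(> = start, * = accepting)

start=A accept=F,G A-p->B A-q->C B-p->D B-q->E C-p->F C-q->G D-p->H D-q->I E-p->J E-q->K F-p->H F-q->I G-p->J G-q->K H-p->L H-q->M I-p->N I-q->O J-p->L J-q->M K-p->N K-q->O L-p->D L-q->E M-p->F M-q->G N-p->D N-q->E O-p->F O-q->G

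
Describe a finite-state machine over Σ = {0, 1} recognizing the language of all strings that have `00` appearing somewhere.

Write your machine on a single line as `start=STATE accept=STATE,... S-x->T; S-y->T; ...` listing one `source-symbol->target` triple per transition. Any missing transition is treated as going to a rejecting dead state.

start=A; accept=C; A-0->B; A-1->A; B-0->C; B-1->A; C-0->C; C-1->C

Track how much of `00` has been matched so far: state A is no progress, C is the absorbing accept state reached once `00` has occurred. Intermediate states record partial matches; on a mismatch, fall back to the longest reusable overlap.
With 3 states:
       0  1 
>  A   B  A 
   B   C  A 
 * C   C  C 
(> = start, * = accepting)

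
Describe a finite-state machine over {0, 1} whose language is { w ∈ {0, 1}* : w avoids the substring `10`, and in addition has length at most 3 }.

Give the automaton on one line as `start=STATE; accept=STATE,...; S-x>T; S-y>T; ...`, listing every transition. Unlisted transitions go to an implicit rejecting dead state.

start=S0; accept=S0,S1,S2,S3,S4,S6; S0-0>S1; S0-1>S2; S1-0>S3; S1-1>S4; S2-0>S5; S2-1>S4; S3-0>S6; S3-1>S6; S4-0>S5; S4-1>S6; S5-0>S5; S5-1>S5; S6-0>S5; S6-1>S5

Build one automaton per condition and run them in lockstep. One (3 states) tracks partial matches of the forbidden pattern `10`; the other (5 states) tracks the input length, saturating at 4. Each combined state is a pair, one component from each; accept when both components accept. Equivalent product states are then merged.
A 7-state machine:
        0   1  
>* S0   S1  S2 
 * S1   S3  S4 
 * S2   S5  S4 
 * S3   S6  S6 
 * S4   S5  S6 
   S5   S5  S5 
 * S6   S5  S5 
(> = start, * = accepting)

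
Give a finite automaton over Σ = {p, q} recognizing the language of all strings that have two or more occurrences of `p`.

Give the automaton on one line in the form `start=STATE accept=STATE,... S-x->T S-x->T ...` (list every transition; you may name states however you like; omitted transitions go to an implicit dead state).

start=s0 accept=s2,s3 s0-p->s1 s0-q->s0 s1-p->s2 s1-q->s1 s2-p->s3 s2-q->s2 s3-p->s3 s3-q->s3

Only the number of `p`s matters, and only up to 3. Make a chain s0 → s1 → s2 → s3 advanced by each `p` (with s3 absorbing); every other symbol self-loops. The accepting set is {s2, s3}.
4 states suffice.
        p   q  
>  s0   s1  s0 
   s1   s2  s1 
 * s2   s3  s2 
 * s3   s3  s3 
(> = start, * = accepting)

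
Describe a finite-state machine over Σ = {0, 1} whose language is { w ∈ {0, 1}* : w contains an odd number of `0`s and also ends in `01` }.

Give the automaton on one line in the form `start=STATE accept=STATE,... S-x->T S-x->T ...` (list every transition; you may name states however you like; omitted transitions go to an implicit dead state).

start=q0 accept=q2 q0-0->q1 q0-1->q0 q1-0->q0 q1-1->q2 q2-0->q0 q2-1->q3 q3-0->q0 q3-1->q3

Run two small machines in parallel and take their product. One (2 states) tracks the count of `0`s modulo 2; the other (3 states) tracks how much of the suffix `01` has currently been matched. Each combined state is a pair, one component from each; accept when both components accept. Minimizing collapses redundant product states.
4 states suffice.
        0   1  
>  q0   q1  q0 
   q1   q0  q2 
 * q2   q0  q3 
   q3   q0  q3 
(> = start, * = accepting)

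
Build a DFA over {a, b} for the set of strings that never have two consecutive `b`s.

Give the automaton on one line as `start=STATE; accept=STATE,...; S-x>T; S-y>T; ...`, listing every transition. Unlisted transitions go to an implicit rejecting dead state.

Track partial matches of the forbidden pattern `bb`. State S2 is a dead state reached once `bb` has occurred; every other state accepts. S0 means no part of `bb` is currently matched.
3 states suffice.
        a   b  
>* S0   S0  S1 
 * S1   S0  S2 
   S2   S2  S2 
(> = start, * = accepting)

start=S0; accept=S0,S1; S0-a>S0; S0-b>S1; S1-a>S0; S1-b>S2; S2-a>S2; S2-b>S2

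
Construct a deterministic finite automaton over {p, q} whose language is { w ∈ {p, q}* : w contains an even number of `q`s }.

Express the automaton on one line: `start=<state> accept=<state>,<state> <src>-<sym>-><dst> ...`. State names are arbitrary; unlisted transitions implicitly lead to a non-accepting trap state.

start=s0 accept=s0 s0-p->s0 s0-q->s1 s1-p->s1 s1-q->s0

The only thing that matters is how many `q`s have appeared, reduced mod 2. Use one state per residue: s0 for 0, …, s1 for 1. Reading `q` moves to the next residue; anything else stays put. s0 is accepting.
        p   q  
>* s0   s0  s1 
   s1   s1  s0 
(> = start, * = accepting)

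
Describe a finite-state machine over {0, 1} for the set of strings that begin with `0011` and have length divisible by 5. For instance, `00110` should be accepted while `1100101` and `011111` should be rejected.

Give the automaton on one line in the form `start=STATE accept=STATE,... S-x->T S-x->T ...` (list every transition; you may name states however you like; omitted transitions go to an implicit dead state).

Build one automaton per condition and run them in lockstep. One (6 states) tracks whether the input so far still matches the prefix `0011`; the other (5 states) tracks the input length modulo 5. Each combined state is a pair, one component from each; accept when both components accept. After merging equivalent states the machine shrinks.
        0   1  
>  q0   q1  q2 
   q1   q3  q2 
   q2   q2  q2 
   q3   q2  q4 
   q4   q2  q5 
   q5   q6  q6 
 * q6   q7  q7 
   q7   q8  q8 
   q8   q9  q9 
   q9   q5  q5 
(> = start, * = accepting)

start=q0 accept=q6 q0-0->q1 q0-1->q2 q1-0->q3 q1-1->q2 q2-0->q2 q2-1->q2 q3-0->q2 q3-1->q4 q4-0->q2 q4-1->q5 q5-0->q6 q5-1->q6 q6-0->q7 q6-1->q7 q7-0->q8 q7-1->q8 q8-0->q9 q8-1->q9 q9-0->q5 q9-1->q5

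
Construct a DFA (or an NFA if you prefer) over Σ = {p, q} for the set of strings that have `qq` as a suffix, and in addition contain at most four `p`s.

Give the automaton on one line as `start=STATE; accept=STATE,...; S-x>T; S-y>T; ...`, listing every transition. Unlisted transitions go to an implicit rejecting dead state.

Handle the two conditions separately and then intersect. One (3 states) tracks how much of the suffix `qq` has currently been matched; the other (6 states) tracks the count of `p`s, saturating at 5. Each combined state is a pair, one component from each; accept when both components accept.
With 18 states:
          p    q  
>  s0     s1   s2 
   s1     s3   s4 
   s2     s1   s5 
   s3     s6   s7 
   s4     s3   s8 
 * s5     s1   s5 
   s6     s9  s10 
   s7     s6  s11 
 * s8     s3   s8 
   s9    s12  s13 
   s10    s9  s14 
 * s11    s6  s11 
   s12   s12  s15 
   s13   s12  s16 
 * s14    s9  s14 
   s15   s12  s17 
 * s16   s12  s16 
   s17   s12  s17 
(> = start, * = accepting)

start=s0; accept=s5,s8,s11,s14,s16; s0-p>s1; s0-q>s2; s1-p>s3; s1-q>s4; s2-p>s1; s2-q>s5; s3-p>s6; s3-q>s7; s4-p>s3; s4-q>s8; s5-p>s1; s5-q>s5; s6-p>s9; s6-q>s10; s7-p>s6; s7-q>s11; s8-p>s3; s8-q>s8; s9-p>s12; s9-q>s13; s10-p>s9; s10-q>s14; s11-p>s6; s11-q>s11; s12-p>s12; s12-q>s15; s13-p>s12; s13-q>s16; s14-p>s9; s14-q>s14; s15-p>s12; s15-q>s17; s16-p>s12; s16-q>s16; s17-p>s12; s17-q>s17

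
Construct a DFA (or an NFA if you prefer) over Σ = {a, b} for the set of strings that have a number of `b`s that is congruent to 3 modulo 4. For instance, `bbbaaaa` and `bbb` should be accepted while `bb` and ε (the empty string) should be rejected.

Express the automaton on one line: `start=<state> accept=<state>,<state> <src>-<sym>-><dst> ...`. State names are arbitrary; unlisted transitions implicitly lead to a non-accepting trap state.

start=q0 accept=q3 q0-a->q0 q0-b->q1 q1-a->q1 q1-b->q2 q2-a->q2 q2-b->q3 q3-a->q3 q3-b->q0

Keep the running count of `b`s modulo 4: each `b` advances along the cycle q0 → q1 → q2 → q3 → q0 while other symbols loop. Accept at q3.
With 4 states:
        a   b  
>  q0   q0  q1 
   q1   q1  q2 
   q2   q2  q3 
 * q3   q3  q0 
(> = start, * = accepting)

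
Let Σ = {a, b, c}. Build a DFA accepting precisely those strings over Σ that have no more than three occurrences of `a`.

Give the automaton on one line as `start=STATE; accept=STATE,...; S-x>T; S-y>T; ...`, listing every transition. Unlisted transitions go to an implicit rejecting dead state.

Count `a`s, saturating at 4: states S0 through S3 mean 0 through 3 `a`s seen; S4 means more than 3. Each `a` increments (capped at S4); other symbols loop. Accept from {S0, S1, S2, S3}.
A 5-state machine:
        a   b   c  
>* S0   S1  S0  S0 
 * S1   S2  S1  S1 
 * S2   S3  S2  S2 
 * S3   S4  S3  S3 
   S4   S4  S4  S4 
(> = start, * = accepting)

start=S0; accept=S0,S1,S2,S3; S0-a>S1; S0-b>S0; S0-c>S0; S1-a>S2; S1-b>S1; S1-c>S1; S2-a>S3; S2-b>S2; S2-c>S2; S3-a>S4; S3-b>S3; S3-c>S3; S4-a>S4; S4-b>S4; S4-c>S4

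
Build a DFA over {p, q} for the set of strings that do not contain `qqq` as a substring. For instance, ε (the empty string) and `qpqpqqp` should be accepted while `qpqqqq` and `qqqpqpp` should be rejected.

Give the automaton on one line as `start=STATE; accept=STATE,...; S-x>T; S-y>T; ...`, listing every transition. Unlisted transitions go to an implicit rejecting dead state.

Track partial matches of the forbidden pattern `qqq`. State s3 is a dead state reached once `qqq` has occurred; every other state accepts. s0 means no part of `qqq` is currently matched.
        p   q  
>* s0   s0  s1 
 * s1   s0  s2 
 * s2   s0  s3 
   s3   s3  s3 
(> = start, * = accepting)

start=s0; accept=s0,s1,s2; s0-p>s0; s0-q>s1; s1-p>s0; s1-q>s2; s2-p>s0; s2-q>s3; s3-p>s3; s3-q>s3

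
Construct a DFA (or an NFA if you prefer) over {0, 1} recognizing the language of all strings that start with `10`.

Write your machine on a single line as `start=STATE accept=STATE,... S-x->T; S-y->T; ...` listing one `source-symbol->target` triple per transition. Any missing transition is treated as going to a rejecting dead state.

start=A; accept=C; A-0->D; A-1->B; B-0->C; B-1->D; C-0->C; C-1->C; D-0->D; D-1->D

Check the first 2 symbols one by one: A through B record how many have matched `10` so far; any wrong symbol goes to the dead state D. After all 2 match we enter the accepting sink C.
A 4-state machine:
       0  1 
>  A   D  B 
   B   C  D 
 * C   C  C 
   D   D  D 
(> = start, * = accepting)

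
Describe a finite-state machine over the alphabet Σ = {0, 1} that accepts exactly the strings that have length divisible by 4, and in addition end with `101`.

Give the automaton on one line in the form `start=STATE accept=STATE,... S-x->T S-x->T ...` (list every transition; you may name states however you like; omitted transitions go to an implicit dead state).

Handle the two conditions separately and then intersect. The first has 4 states tracking the input length modulo 4; the second has 4 states tracking how much of the suffix `101` has currently been matched. A product state is a pair (one from each), accepting exactly when both do.
          0    1  
>  S0     S1   S2 
   S1     S3   S4 
   S2     S5   S4 
   S3     S6   S7 
   S4     S8   S7 
   S5     S6   S9 
   S6     S0  S10 
   S7    S11  S10 
   S8     S0  S12 
   S9    S11  S10 
   S10   S13   S2 
   S11    S1  S14 
 * S12   S13   S2 
   S13    S3  S15 
   S14    S5   S4 
   S15    S8   S7 
(> = start, * = accepting)

start=S0 accept=S12 S0-0->S1 S0-1->S2 S1-0->S3 S1-1->S4 S2-0->S5 S2-1->S4 S3-0->S6 S3-1->S7 S4-0->S8 S4-1->S7 S5-0->S6 S5-1->S9 S6-0->S0 S6-1->S10 S7-0->S11 S7-1->S10 S8-0->S0 S8-1->S12 S9-0->S11 S9-1->S10 S10-0->S13 S10-1->S2 S11-0->S1 S11-1->S14 S12-0->S13 S12-1->S2 S13-0->S3 S13-1->S15 S14-0->S5 S14-1->S4 S15-0->S8 S15-1->S7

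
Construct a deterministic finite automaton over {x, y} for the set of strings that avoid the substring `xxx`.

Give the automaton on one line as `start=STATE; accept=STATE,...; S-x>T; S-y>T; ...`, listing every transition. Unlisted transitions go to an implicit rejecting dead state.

This is the complement of 'contains `xxx`'. Use the same substring-matching states — A through D holding how much of `xxx` has just been matched — but flip the accepting set: everything except the trap D accepts.
A 4-state machine:
       x  y 
>* A   B  A 
 * B   C  A 
 * C   D  A 
   D   D  D 
(> = start, * = accepting)

start=A; accept=A,B,C; A-x>B; A-y>A; B-x>C; B-y>A; C-x>D; C-y>A; D-x>D; D-y>D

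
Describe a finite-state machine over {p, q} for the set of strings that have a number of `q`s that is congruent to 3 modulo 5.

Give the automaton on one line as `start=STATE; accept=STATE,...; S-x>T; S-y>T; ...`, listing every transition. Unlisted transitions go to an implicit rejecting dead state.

start=s0; accept=s3; s0-p>s0; s0-q>s1; s1-p>s1; s1-q>s2; s2-p>s2; s2-q>s3; s3-p>s3; s3-q>s4; s4-p>s4; s4-q>s0

Keep the running count of `q`s modulo 5: each `q` advances along the cycle s0 → s1 → s2 → s3 → s4 → s0 while other symbols loop. Accept at s3.
        p   q  
>  s0   s0  s1 
   s1   s1  s2 
   s2   s2  s3 
 * s3   s3  s4 
   s4   s4  s0 
(> = start, * = accepting)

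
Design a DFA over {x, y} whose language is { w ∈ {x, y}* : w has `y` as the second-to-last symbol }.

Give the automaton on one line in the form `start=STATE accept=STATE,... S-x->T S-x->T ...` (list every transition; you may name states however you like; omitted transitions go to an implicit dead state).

A DFA must remember the last 2 symbols (since which symbol is second-to-last isn't known until the input ends). Use one state per possible window of the last ≤2 symbols; accept from those whose window starts with `y`.
       x  y 
>  A   B  C 
   B   D  E 
   C   F  G 
   D   D  E 
   E   F  G 
 * F   D  E 
 * G   F  G 
(> = start, * = accepting)

start=A accept=F,G A-x->B A-y->C B-x->D B-y->E C-x->F C-y->G D-x->D D-y->E E-x->F E-y->G F-x->D F-y->E G-x->F G-y->G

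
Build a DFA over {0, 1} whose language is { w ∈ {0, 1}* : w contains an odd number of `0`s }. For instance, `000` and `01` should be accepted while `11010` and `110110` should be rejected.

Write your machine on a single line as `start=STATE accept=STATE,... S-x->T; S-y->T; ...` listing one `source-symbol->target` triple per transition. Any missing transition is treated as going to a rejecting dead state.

start=A; accept=B; A-0->B; A-1->A; B-0->A; B-1->B

Keep the running count of `0`s modulo 2: each `0` advances along the cycle A → B → A while other symbols loop. Accept at B.
With 2 states:
       0  1 
>  A   B  A 
 * B   A  B 
(> = start, * = accepting)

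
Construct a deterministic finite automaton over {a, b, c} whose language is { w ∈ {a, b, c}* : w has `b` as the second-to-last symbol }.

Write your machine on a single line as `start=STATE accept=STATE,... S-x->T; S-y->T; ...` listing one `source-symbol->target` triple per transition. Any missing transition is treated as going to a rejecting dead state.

A DFA must remember the last 2 symbols (since which symbol is second-to-last isn't known until the input ends). Use one state per possible window of the last ≤2 symbols; accept from those whose window starts with `b`.
A 13-state machine:
          a    b    c  
>  q0     q1   q2   q3 
   q1     q4   q5   q6 
   q2     q7   q8   q9 
   q3    q10  q11  q12 
   q4     q4   q5   q6 
   q5     q7   q8   q9 
   q6    q10  q11  q12 
 * q7     q4   q5   q6 
 * q8     q7   q8   q9 
 * q9    q10  q11  q12 
   q10    q4   q5   q6 
   q11    q7   q8   q9 
   q12   q10  q11  q12 
(> = start, * = accepting)

start=q0; accept=q7,q8,q9; q0-a->q1; q0-b->q2; q0-c->q3; q1-a->q4; q1-b->q5; q1-c->q6; q2-a->q7; q2-b->q8; q2-c->q9; q3-a->q10; q3-b->q11; q3-c->q12; q4-a->q4; q4-b->q5; q4-c->q6; q5-a->q7; q5-b->q8; q5-c->q9; q6-a->q10; q6-b->q11; q6-c->q12; q7-a->q4; q7-b->q5; q7-c->q6; q8-a->q7; q8-b->q8; q8-c->q9; q9-a->q10; q9-b->q11; q9-c->q12; q10-a->q4; q10-b->q5; q10-c->q6; q11-a->q7; q11-b->q8; q11-c->q9; q12-a->q10; q12-b->q11; q12-c->q12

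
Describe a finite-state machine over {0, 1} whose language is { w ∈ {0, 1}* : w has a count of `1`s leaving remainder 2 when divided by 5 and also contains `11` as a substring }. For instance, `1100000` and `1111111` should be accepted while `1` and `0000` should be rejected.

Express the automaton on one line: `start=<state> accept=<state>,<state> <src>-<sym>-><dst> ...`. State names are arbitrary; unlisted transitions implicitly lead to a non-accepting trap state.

Build one automaton per condition and run them in lockstep. The first has 5 states tracking the count of `1`s modulo 5; the second has 3 states tracking whether and how much of `11` has been seen. A product state is a pair (one from each), accepting exactly when both do.
15 states suffice.
          0    1  
>  s0     s0   s1 
   s1     s2   s3 
   s2     s2   s4 
 * s3     s3   s5 
   s4     s6   s5 
   s5     s5   s7 
   s6     s6   s8 
   s7     s7   s9 
   s8    s10   s7 
   s9     s9  s11 
   s10   s10  s12 
   s11   s11   s3 
   s12   s13   s9 
   s13   s13  s14 
   s14    s0  s11 
(> = start, * = accepting)

start=s0 accept=s3 s0-0->s0 s0-1->s1 s1-0->s2 s1-1->s3 s2-0->s2 s2-1->s4 s3-0->s3 s3-1->s5 s4-0->s6 s4-1->s5 s5-0->s5 s5-1->s7 s6-0->s6 s6-1->s8 s7-0->s7 s7-1->s9 s8-0->s10 s8-1->s7 s9-0->s9 s9-1->s11 s10-0->s10 s10-1->s12 s11-0->s11 s11-1->s3 s12-0->s13 s12-1->s9 s13-0->s13 s13-1->s14 s14-0->s0 s14-1->s11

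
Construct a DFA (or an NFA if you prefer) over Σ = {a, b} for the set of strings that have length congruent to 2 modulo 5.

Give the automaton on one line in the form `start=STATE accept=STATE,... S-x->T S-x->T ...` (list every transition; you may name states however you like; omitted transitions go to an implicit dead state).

start=S0 accept=S2 S0-a->S1 S0-b->S1 S1-a->S2 S1-b->S2 S2-a->S3 S2-b->S3 S3-a->S4 S3-b->S4 S4-a->S0 S4-b->S0

Count input length modulo 5: every symbol advances one step around the cycle S0 → S1 → S2 → S3 → S4 → S0. Accept at S2.
        a   b  
>  S0   S1  S1 
   S1   S2  S2 
 * S2   S3  S3 
   S3   S4  S4 
   S4   S0  S0 
(> = start, * = accepting)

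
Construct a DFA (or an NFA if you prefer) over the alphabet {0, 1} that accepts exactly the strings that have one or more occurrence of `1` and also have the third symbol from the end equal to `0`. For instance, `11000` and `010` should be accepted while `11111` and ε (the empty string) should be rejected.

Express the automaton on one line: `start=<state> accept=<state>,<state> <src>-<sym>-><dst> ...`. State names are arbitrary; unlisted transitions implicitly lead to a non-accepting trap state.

start=q0 accept=q6,q7,q8,q10 q0-0->q1 q0-1->q2 q1-0->q3 q1-1->q4 q2-0->q5 q2-1->q2 q3-0->q3 q3-1->q6 q4-0->q7 q4-1->q8 q5-0->q9 q5-1->q4 q6-0->q7 q6-1->q8 q7-0->q9 q7-1->q4 q8-0->q5 q8-1->q2 q9-0->q10 q9-1->q6 q10-0->q10 q10-1->q6

Run two small machines in parallel and take their product. One (3 states) tracks the count of `1`s, saturating at 2; the other (15 states) tracks the last 3 symbols read. Each combined state is a pair, one component from each; accept when both components accept. Minimizing collapses redundant product states.
An 11-state machine:
          0    1  
>  q0     q1   q2 
   q1     q3   q4 
   q2     q5   q2 
   q3     q3   q6 
   q4     q7   q8 
   q5     q9   q4 
 * q6     q7   q8 
 * q7     q9   q4 
 * q8     q5   q2 
   q9    q10   q6 
 * q10   q10   q6 
(> = start, * = accepting)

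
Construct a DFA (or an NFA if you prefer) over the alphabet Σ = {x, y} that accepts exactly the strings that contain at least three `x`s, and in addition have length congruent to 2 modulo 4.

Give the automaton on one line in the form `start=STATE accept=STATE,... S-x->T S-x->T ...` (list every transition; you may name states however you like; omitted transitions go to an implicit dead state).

start=A accept=P A-x->B A-y->C B-x->D B-y->E C-x->E C-y->F D-x->G D-y->H E-x->H E-y->I F-x->I F-y->J G-x->K G-y->K H-x->K H-y->L I-x->L I-y->M J-x->M J-y->A K-x->N K-y->N L-x->N L-y->O M-x->O M-y->B N-x->P N-y->P O-x->P O-y->D P-x->G P-y->G

Build one automaton per condition and run them in lockstep. One (5 states) tracks the count of `x`s, saturating at 4; the other (4 states) tracks the input length modulo 4. Each combined state is a pair, one component from each; accept when both components accept. Equivalent product states are then merged.
A 16-state machine:
       x  y 
>  A   B  C 
   B   D  E 
   C   E  F 
   D   G  H 
   E   H  I 
   F   I  J 
   G   K  K 
   H   K  L 
   I   L  M 
   J   M  A 
   K   N  N 
   L   N  O 
   M   O  B 
   N   P  P 
   O   P  D 
 * P   G  G 
(> = start, * = accepting)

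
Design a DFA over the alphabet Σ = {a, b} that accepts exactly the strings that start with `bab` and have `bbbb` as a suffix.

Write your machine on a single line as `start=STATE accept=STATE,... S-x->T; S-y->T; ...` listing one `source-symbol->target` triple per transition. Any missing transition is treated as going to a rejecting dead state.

Run two small machines in parallel and take their product. The first has 5 states tracking whether the input so far still matches the prefix `bab`; the second has 5 states tracking how much of the suffix `bbbb` has currently been matched. A product state is a pair (one from each), accepting exactly when both do. Minimizing collapses redundant product states.
A 9-state machine:
        a   b  
>  s0   s1  s2 
   s1   s1  s1 
   s2   s3  s1 
   s3   s1  s4 
   s4   s5  s6 
   s5   s5  s4 
   s6   s5  s7 
   s7   s5  s8 
 * s8   s5  s8 
(> = start, * = accepting)

start=s0; accept=s8; s0-a->s1; s0-b->s2; s1-a->s1; s1-b->s1; s2-a->s3; s2-b->s1; s3-a->s1; s3-b->s4; s4-a->s5; s4-b->s6; s5-a->s5; s5-b->s4; s6-a->s5; s6-b->s7; s7-a->s5; s7-b->s8; s8-a->s5; s8-b->s8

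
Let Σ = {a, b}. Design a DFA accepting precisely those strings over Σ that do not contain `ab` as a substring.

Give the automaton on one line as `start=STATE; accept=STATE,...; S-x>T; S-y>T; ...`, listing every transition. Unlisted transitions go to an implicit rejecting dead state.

start=S0; accept=S0,S1; S0-a>S1; S0-b>S0; S1-a>S1; S1-b>S2; S2-a>S2; S2-b>S2

Track partial matches of the forbidden pattern `ab`. State S2 is a dead state reached once `ab` has occurred; every other state accepts. S0 means no part of `ab` is currently matched.
With 3 states:
        a   b  
>* S0   S1  S0 
 * S1   S1  S2 
   S2   S2  S2 
(> = start, * = accepting)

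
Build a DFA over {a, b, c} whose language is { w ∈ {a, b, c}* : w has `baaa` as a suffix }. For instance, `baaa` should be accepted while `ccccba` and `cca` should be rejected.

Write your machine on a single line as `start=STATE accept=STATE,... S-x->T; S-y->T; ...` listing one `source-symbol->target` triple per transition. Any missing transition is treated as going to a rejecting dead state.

start=s0; accept=s4; s0-a->s0; s0-b->s1; s0-c->s0; s1-a->s2; s1-b->s1; s1-c->s0; s2-a->s3; s2-b->s1; s2-c->s0; s3-a->s4; s3-b->s1; s3-c->s0; s4-a->s0; s4-b->s1; s4-c->s0

Remember how much of `baaa` the current input suffix matches. State s0 means no match yet; s1 means the last symbol is `b`; s2 means the last 2 symbols are `ba`; s3 means the last 3 symbols are `baa`; s4 means the last 4 symbols are `baaa`. Only s4 accepts. On a mismatch, fall back to the longest proper suffix that is still a prefix of `baaa`.
With 5 states:
        a   b   c  
>  s0   s0  s1  s0 
   s1   s2  s1  s0 
   s2   s3  s1  s0 
   s3   s4  s1  s0 
 * s4   s0  s1  s0 
(> = start, * = accepting)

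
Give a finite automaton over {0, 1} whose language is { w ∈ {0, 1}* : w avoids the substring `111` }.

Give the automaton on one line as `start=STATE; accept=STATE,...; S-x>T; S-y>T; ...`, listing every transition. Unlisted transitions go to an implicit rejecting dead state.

start=q0; accept=q0,q1,q2; q0-0>q0; q0-1>q1; q1-0>q0; q1-1>q2; q2-0>q0; q2-1>q3; q3-0>q3; q3-1>q3

Track partial matches of the forbidden pattern `111`. State q3 is a dead state reached once `111` has occurred; every other state accepts. q0 means no part of `111` is currently matched.
With 4 states:
        0   1  
>* q0   q0  q1 
 * q1   q0  q2 
 * q2   q0  q3 
   q3   q3  q3 
(> = start, * = accepting)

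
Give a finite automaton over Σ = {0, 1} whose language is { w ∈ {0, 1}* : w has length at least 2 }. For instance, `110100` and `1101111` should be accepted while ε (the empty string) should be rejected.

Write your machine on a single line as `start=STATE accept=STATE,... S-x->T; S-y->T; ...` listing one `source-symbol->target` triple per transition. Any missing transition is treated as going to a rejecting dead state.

start=s0; accept=s2,s3; s0-0->s1; s0-1->s1; s1-0->s2; s1-1->s2; s2-0->s3; s2-1->s3; s3-0->s3; s3-1->s3

Count input length up to 3: every symbol moves from s0 toward s3, which means 'more than 2' and absorbs. Accept from {s2, s3}.
A 4-state machine:
        0   1  
>  s0   s1  s1 
   s1   s2  s2 
 * s2   s3  s3 
 * s3   s3  s3 
(> = start, * = accepting)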